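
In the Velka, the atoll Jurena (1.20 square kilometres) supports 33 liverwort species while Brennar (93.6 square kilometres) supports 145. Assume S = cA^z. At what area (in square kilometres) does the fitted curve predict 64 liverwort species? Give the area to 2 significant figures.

z = ln(145/33) / ln(93.6/1.2) = 1.4802 / 4.3567 = 0.3398
c = 33 / 1.2^0.3398 = 33 / 1.064 = 31.02
A = (64/31.02)^(1/0.3398) ⇒ ln A = ln(2.063)/0.3398 = 2.1319
A = e^2.1319 ≈ 8.431 square kilometres

8.4 square kilometres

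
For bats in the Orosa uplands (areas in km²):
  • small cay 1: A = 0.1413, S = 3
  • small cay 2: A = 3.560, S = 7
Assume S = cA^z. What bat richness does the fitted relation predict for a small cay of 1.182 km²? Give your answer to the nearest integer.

5

z = ln(7/3) / ln(3.56/0.1413) = 0.8473 / 3.2266 = 0.2626
c = 3 / 0.1413^0.2626 = 3 / 0.5982 = 5.015
S₃ = 5.015 × 1.182^0.2626 = 5.015 × 1.045 ≈ 5.24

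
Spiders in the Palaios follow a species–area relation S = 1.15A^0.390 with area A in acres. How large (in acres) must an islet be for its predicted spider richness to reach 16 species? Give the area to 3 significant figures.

16 = 1.15 × A^0.39  ⇒  A^0.39 = 16/1.15 = 13.91
ln A = ln(13.91) / 0.39 = 2.6328 / 0.39 = 6.7508
A = e^6.7508 ≈ 854.8 acres

855 acres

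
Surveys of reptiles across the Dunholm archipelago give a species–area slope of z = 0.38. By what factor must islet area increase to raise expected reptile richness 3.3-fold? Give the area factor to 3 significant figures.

(A₂/A₁)^0.38 = 3.3, so A₂/A₁ = 3.3^(1/0.38) = 3.3^2.632
ln(A₂/A₁) = ln 3.3 / 0.38 = 1.1939 / 0.38 = 3.1419
A₂/A₁ = e^3.1419 ≈ 23.15

23.1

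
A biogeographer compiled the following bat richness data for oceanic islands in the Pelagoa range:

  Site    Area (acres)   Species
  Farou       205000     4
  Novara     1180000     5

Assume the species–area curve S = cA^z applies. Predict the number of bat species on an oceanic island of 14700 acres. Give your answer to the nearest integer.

z = ln(5/4) / ln(1180000/205000) = 0.2231 / 1.7503 = 0.1275
c = 4 / 205000^0.1275 = 4 / 4.756 = 0.8411
S₃ = 0.8411 × 14700^0.1275 = 0.8411 × 3.399 ≈ 2.859

3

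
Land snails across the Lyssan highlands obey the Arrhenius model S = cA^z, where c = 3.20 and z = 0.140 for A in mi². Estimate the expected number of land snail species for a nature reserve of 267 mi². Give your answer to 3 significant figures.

S = 3.2 × 267^0.14
ln S = ln 3.2 + 0.14 × ln 267 = 1.1632 + 0.14 × 5.5872 = 1.9454
S = e^1.9454 ≈ 6.996

7.00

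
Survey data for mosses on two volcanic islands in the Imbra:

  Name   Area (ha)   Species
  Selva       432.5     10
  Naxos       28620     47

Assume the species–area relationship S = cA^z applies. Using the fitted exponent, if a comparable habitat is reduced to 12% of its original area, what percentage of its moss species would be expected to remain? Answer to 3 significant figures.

45.7%

z = ln(47/10) / ln(28620/432.5) = 1.5476 / 4.1923 = 0.3691
S_new/S_old = (A_new/A_old)^z = 0.12^0.3691 = exp(0.3691 × -2.1203) = 0.4572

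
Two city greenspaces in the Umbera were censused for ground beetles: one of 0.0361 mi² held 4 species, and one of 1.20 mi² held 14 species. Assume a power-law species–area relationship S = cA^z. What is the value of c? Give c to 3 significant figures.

z = ln(S₂/S₁) / ln(A₂/A₁) = ln(14/4) / ln(1.2/0.0361) = 1.2528 / 3.5038 = 0.3575
c = S₁ / A₁^z = 4 / 0.0361^0.3575 = 4 / 0.305 = 13.12

13.1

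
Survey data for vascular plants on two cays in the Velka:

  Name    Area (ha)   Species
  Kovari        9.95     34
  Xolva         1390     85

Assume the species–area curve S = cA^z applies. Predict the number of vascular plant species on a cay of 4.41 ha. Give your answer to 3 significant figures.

29.2

z = ln(85/34) / ln(1390/9.95) = 0.9163 / 4.9395 = 0.1855
c = 34 / 9.95^0.1855 = 34 / 1.531 = 22.2
S₃ = 22.2 × 4.41^0.1855 = 22.2 × 1.317 ≈ 29.24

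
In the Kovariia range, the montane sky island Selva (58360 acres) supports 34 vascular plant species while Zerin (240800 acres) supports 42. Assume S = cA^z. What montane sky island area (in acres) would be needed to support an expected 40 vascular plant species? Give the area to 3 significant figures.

174000 acres

z = ln(42/34) / ln(240800/58360) = 0.2113 / 1.4173 = 0.1491
c = 34 / 58360^0.1491 = 34 / 5.135 = 6.621
A = (40/6.621)^(1/0.1491) ⇒ ln A = ln(6.042)/0.1491 = 12.0645
A = e^12.0645 ≈ 173593 acres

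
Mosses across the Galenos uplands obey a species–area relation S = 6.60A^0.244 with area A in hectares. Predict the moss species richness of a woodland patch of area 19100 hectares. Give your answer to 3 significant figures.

73.1

S = 6.6 × 19100^0.244 = 6.6 × 11.08 ≈ 73.13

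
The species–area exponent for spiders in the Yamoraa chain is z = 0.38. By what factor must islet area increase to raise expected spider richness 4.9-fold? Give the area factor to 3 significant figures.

65.5

(A₂/A₁)^0.38 = 4.9, so A₂/A₁ = 4.9^(1/0.38) = 4.9^2.632
ln(A₂/A₁) = ln 4.9 / 0.38 = 1.5892 / 0.38 = 4.1822
A₂/A₁ = e^4.1822 ≈ 65.51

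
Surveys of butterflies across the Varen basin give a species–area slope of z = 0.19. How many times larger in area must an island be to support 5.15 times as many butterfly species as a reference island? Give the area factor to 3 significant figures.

5580

(A₂/A₁)^0.19 = 5.15, so A₂/A₁ = 5.15^(1/0.19) = 5.15^5.263
ln(A₂/A₁) = ln 5.15 / 0.19 = 1.6390 / 0.19 = 8.6263
A₂/A₁ = e^8.6263 ≈ 5576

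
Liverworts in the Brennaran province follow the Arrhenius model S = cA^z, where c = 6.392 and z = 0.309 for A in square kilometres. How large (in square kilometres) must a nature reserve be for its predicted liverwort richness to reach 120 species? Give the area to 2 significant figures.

13000 square kilometres

120 = 6.392 × A^0.309  ⇒  A^0.309 = 120/6.392 = 18.77
ln A = ln(18.77) / 0.309 = 2.9324 / 0.309 = 9.4901
A = e^9.4901 ≈ 13228 square kilometres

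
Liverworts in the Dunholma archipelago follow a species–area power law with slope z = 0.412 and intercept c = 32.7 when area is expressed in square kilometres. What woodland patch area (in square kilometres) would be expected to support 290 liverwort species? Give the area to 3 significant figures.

290 = 32.7 × A^0.412  ⇒  A^0.412 = 290/32.7 = 8.869
ln A = ln(8.869) / 0.412 = 2.1825 / 0.412 = 5.2973
A = e^5.2973 ≈ 199.8 square kilometres

200 square kilometres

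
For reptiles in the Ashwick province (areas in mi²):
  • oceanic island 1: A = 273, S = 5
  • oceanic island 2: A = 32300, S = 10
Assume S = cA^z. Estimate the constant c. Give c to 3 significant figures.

z = ln(S₂/S₁) / ln(A₂/A₁) = ln(10/5) / ln(32300/273) = 0.6931 / 4.7734 = 0.1452
c = S₁ / A₁^z = 5 / 273^0.1452 = 5 / 2.258 = 2.214

2.21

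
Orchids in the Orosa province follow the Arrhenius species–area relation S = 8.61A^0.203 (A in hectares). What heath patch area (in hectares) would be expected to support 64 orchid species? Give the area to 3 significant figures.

19600 hectares

64 = 8.61 × A^0.203  ⇒  A^0.203 = 64/8.61 = 7.433
ln A = ln(7.433) / 0.203 = 2.0060 / 0.203 = 9.8816
A = e^9.8816 ≈ 19566 hectares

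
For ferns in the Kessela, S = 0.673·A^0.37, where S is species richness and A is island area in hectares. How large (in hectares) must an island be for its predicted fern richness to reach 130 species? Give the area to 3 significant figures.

130 = 0.673 × A^0.37  ⇒  A^0.37 = 130/0.673 = 193.2
ln A = ln(193.2) / 0.37 = 5.2635 / 0.37 = 14.2258
A = e^14.2258 ≈ 1507247 hectares

1510000 hectares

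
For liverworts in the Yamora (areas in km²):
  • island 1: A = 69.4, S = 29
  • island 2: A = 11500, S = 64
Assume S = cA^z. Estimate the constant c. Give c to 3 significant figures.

z = ln(S₂/S₁) / ln(A₂/A₁) = ln(64/29) / ln(11500/69.4) = 0.7916 / 5.1102 = 0.1549
c = S₁ / A₁^z = 29 / 69.4^0.1549 = 29 / 1.929 = 15.04

15.0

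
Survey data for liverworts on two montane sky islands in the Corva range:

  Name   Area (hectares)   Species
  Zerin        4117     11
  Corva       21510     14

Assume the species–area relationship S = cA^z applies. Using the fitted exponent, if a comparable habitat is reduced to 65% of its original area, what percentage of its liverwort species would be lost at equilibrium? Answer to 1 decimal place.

z = ln(14/11) / ln(21510/4117) = 0.2412 / 1.6534 = 0.1459
S_new/S_old = (A_new/A_old)^z = 0.65^0.1459 = exp(0.1459 × -0.4308) = 0.9391
Fraction lost = 1 − 0.9391 = 0.0609

6.1%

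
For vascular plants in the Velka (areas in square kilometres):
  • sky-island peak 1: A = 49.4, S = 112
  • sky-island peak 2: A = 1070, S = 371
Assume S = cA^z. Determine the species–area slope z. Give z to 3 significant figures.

0.389

Taking logs: ln S = ln c + z ln A, so z = (ln S₂ − ln S₁)/(ln A₂ − ln A₁).
z = ln(371/112) / ln(1070/49.4) = ln(3.312) / ln(21.66) = 1.1977 / 3.0755 = 0.3894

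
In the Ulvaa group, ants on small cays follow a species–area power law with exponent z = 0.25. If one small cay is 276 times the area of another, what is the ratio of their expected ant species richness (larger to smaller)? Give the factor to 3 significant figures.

S₂/S₁ = (A₂/A₁)^z = 276^0.25
ln(S₂/S₁) = 0.25 × ln 276 = 0.25 × 5.6204 = 1.4051
S₂/S₁ = e^1.4051 ≈ 4.076

4.08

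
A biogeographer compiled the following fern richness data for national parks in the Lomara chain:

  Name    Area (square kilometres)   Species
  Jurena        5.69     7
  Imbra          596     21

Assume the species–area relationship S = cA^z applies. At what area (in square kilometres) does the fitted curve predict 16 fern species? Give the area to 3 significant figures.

z = ln(21/7) / ln(596/5.69) = 1.0986 / 4.6515 = 0.2362
c = 7 / 5.69^0.2362 = 7 / 1.508 = 4.643
A = (16/4.643)^(1/0.2362) ⇒ ln A = ln(3.446)/0.2362 = 5.2389
A = e^5.2389 ≈ 188.5 square kilometres

188 square kilometres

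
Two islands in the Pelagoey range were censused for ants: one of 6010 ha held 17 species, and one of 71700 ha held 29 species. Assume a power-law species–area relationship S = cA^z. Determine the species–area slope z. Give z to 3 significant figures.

Taking logs: ln S = ln c + z ln A, so z = (ln S₂ − ln S₁)/(ln A₂ − ln A₁).
z = ln(29/17) / ln(71700/6010) = ln(1.706) / ln(11.93) = 0.5341 / 2.4791 = 0.2154

0.215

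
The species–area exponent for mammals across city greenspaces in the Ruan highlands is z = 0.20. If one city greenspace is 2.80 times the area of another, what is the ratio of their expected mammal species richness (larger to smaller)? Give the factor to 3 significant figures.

S₂/S₁ = (A₂/A₁)^z = 2.8^0.2
ln(S₂/S₁) = 0.2 × ln 2.8 = 0.2 × 1.0296 = 0.2059
S₂/S₁ = e^0.2059 ≈ 1.229

1.23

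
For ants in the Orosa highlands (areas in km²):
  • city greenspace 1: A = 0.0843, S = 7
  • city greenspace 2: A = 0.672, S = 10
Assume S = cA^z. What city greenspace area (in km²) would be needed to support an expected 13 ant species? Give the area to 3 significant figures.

z = ln(10/7) / ln(0.672/0.0843) = 0.3567 / 2.0759 = 0.1718
c = 7 / 0.0843^0.1718 = 7 / 0.6538 = 10.71
A = (13/10.71)^(1/0.1718) ⇒ ln A = ln(1.214)/0.1718 = 1.1295
A = e^1.1295 ≈ 3.094 km²

3.09 km²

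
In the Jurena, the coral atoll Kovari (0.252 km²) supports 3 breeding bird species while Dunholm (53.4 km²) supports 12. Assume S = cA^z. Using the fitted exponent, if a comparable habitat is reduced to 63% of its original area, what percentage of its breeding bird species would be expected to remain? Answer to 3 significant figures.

z = ln(12/3) / ln(53.4/0.252) = 1.3863 / 5.3561 = 0.2588
S_new/S_old = (A_new/A_old)^z = 0.63^0.2588 = exp(0.2588 × -0.4620) = 0.8873

88.7%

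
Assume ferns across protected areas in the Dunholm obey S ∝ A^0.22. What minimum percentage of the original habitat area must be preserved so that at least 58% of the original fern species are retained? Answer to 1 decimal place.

Need (A_new/A_old)^0.22 = 0.58, so A_new/A_old = 0.58^(1/0.22) = 0.58^4.545
ln(A_new/A_old) = ln 0.58 / 0.22 = -0.5447 / 0.22 = -2.4760
A_new/A_old = e^-2.4760 ≈ 0.08408

8.4%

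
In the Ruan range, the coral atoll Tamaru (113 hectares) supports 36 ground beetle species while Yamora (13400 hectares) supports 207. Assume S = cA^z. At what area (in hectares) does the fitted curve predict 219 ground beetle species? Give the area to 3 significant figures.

15600 hectares

z = ln(207/36) / ln(13400/113) = 1.7492 / 4.7756 = 0.3663
c = 36 / 113^0.3663 = 36 / 5.649 = 6.372
A = (219/6.372)^(1/0.3663) ⇒ ln A = ln(34.37)/0.3663 = 9.6569
A = e^9.6569 ≈ 15629 hectares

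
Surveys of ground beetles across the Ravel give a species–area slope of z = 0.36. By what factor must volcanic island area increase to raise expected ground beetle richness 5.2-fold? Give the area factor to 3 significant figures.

97.5

(A₂/A₁)^0.36 = 5.2, so A₂/A₁ = 5.2^(1/0.36) = 5.2^2.778
ln(A₂/A₁) = ln 5.2 / 0.36 = 1.6487 / 0.36 = 4.5796
A₂/A₁ = e^4.5796 ≈ 97.48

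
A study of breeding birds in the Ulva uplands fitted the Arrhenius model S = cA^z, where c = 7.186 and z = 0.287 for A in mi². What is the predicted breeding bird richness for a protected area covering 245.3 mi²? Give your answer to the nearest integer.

35

S = 7.186 × 245.3^0.287
ln S = ln 7.186 + 0.287 × ln 245.3 = 1.9721 + 0.287 × 5.5025 = 3.5513
S = e^3.5513 ≈ 34.86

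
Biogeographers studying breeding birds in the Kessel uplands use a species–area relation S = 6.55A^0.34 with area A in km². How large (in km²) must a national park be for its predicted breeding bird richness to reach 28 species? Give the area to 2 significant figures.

72 km²

28 = 6.55 × A^0.34  ⇒  A^0.34 = 28/6.55 = 4.275
ln A = ln(4.275) / 0.34 = 1.4527 / 0.34 = 4.2728
A = e^4.2728 ≈ 71.72 km²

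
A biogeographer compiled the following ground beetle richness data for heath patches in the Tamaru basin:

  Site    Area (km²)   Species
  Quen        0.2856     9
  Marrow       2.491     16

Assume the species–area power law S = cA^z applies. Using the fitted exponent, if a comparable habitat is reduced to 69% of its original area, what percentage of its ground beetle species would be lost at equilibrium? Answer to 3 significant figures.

z = ln(16/9) / ln(2.491/0.2856) = 0.5754 / 2.1658 = 0.2657
S_new/S_old = (A_new/A_old)^z = 0.69^0.2657 = exp(0.2657 × -0.3711) = 0.9061
Fraction lost = 1 − 0.9061 = 0.09387

9.39%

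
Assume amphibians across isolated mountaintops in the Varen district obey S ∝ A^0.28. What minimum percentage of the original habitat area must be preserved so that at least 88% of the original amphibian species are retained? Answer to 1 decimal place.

63.3%

Need (A_new/A_old)^0.28 = 0.88, so A_new/A_old = 0.88^(1/0.28) = 0.88^3.571
ln(A_new/A_old) = ln 0.88 / 0.28 = -0.1278 / 0.28 = -0.4565
A_new/A_old = e^-0.4565 ≈ 0.6335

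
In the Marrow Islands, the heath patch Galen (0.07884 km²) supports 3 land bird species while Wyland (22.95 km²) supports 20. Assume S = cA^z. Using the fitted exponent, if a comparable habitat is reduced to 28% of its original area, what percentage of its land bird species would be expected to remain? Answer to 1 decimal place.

z = ln(20/3) / ln(22.95/0.07884) = 1.8971 / 5.6737 = 0.3344
S_new/S_old = (A_new/A_old)^z = 0.28^0.3344 = exp(0.3344 × -1.2730) = 0.6533

65.3%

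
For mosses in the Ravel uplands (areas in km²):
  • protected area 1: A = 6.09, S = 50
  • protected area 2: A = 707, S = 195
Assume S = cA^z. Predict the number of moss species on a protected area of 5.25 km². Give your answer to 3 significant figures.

z = ln(195/50) / ln(707/6.09) = 1.3610 / 4.7544 = 0.2863
c = 50 / 6.09^0.2863 = 50 / 1.677 = 29.81
S₃ = 29.81 × 5.25^0.2863 = 29.81 × 1.607 ≈ 47.92

47.9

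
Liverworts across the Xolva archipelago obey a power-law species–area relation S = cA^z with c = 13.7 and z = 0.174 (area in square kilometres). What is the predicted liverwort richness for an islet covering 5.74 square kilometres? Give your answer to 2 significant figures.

S = 13.7 × 5.74^0.174 = 13.7 × 1.355 ≈ 18.57

19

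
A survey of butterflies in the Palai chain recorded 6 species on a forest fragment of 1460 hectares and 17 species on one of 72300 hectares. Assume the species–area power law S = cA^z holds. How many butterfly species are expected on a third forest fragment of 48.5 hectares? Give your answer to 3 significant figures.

z = ln(17/6) / ln(72300/1460) = 1.0415 / 3.9024 = 0.2669
c = 6 / 1460^0.2669 = 6 / 6.99 = 0.8583
S₃ = 0.8583 × 48.5^0.2669 = 0.8583 × 2.818 ≈ 2.418

2.42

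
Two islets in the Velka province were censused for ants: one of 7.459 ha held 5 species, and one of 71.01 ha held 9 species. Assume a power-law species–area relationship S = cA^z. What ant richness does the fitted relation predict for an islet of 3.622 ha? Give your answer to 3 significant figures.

z = ln(9/5) / ln(71.01/7.459) = 0.5878 / 2.2534 = 0.2608
c = 5 / 7.459^0.2608 = 5 / 1.689 = 2.96
S₃ = 2.96 × 3.622^0.2608 = 2.96 × 1.399 ≈ 4.141

4.14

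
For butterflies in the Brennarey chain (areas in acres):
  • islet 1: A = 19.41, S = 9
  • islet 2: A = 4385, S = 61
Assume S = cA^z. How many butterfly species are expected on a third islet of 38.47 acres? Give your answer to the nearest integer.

11

z = ln(61/9) / ln(4385/19.41) = 1.9136 / 5.4202 = 0.3531
c = 9 / 19.41^0.3531 = 9 / 2.849 = 3.159
S₃ = 3.159 × 38.47^0.3531 = 3.159 × 3.628 ≈ 11.46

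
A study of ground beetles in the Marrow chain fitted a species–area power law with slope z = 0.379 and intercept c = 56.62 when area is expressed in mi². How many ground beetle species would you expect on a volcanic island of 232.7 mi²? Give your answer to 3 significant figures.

447

S = 56.62 × 232.7^0.379
ln S = ln 56.62 + 0.379 × ln 232.7 = 4.0364 + 0.379 × 5.4498 = 6.1018
S = e^6.1018 ≈ 446.7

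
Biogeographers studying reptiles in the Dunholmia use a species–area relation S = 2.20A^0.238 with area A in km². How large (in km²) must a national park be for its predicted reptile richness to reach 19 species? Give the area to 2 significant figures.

19 = 2.2 × A^0.238  ⇒  A^0.238 = 19/2.2 = 8.636
ln A = ln(8.636) / 0.238 = 2.1560 / 0.238 = 9.0587
A = e^9.0587 ≈ 8593 km²

8600 km²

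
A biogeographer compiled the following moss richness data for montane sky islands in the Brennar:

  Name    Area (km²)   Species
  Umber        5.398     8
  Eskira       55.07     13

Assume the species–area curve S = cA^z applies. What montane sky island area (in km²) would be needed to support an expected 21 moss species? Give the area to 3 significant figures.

z = ln(13/8) / ln(55.07/5.398) = 0.4855 / 2.3226 = 0.2090
c = 8 / 5.398^0.2090 = 8 / 1.423 = 5.624
A = (21/5.624)^(1/0.2090) ⇒ ln A = ln(3.734)/0.2090 = 6.3028
A = e^6.3028 ≈ 546.1 km²

546 km²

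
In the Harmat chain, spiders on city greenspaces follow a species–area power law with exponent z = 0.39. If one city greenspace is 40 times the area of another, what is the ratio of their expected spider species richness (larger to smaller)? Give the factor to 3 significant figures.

S₂/S₁ = (A₂/A₁)^z = 40^0.39
ln(S₂/S₁) = 0.39 × ln 40 = 0.39 × 3.6889 = 1.4387
S₂/S₁ = e^1.4387 ≈ 4.215

4.22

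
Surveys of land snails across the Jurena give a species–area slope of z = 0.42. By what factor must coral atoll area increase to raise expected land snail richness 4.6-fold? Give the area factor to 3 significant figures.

37.8

(A₂/A₁)^0.42 = 4.6, so A₂/A₁ = 4.6^(1/0.42) = 4.6^2.381
ln(A₂/A₁) = ln 4.6 / 0.42 = 1.5261 / 0.42 = 3.6335
A₂/A₁ = e^3.6335 ≈ 37.84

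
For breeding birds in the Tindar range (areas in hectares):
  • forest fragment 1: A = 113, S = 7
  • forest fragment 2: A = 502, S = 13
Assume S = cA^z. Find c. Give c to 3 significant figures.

z = ln(S₂/S₁) / ln(A₂/A₁) = ln(13/7) / ln(502/113) = 0.6190 / 1.4912 = 0.4151
c = S₁ / A₁^z = 7 / 113^0.4151 = 7 / 7.117 = 0.9836

0.984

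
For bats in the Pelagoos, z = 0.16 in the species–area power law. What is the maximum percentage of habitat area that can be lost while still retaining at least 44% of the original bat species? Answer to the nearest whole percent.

99%

Need (A_new/A_old)^0.16 = 0.44, so A_new/A_old = 0.44^(1/0.16) = 0.44^6.25
ln(A_new/A_old) = ln 0.44 / 0.16 = -0.8210 / 0.16 = -5.1311
A_new/A_old = e^-5.1311 ≈ 0.00591
Fraction that can be lost = 1 − 0.00591 = 0.9941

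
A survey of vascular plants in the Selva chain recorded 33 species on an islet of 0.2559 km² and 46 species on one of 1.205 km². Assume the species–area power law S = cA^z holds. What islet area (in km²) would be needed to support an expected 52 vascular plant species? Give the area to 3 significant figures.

2.13 km²

z = ln(46/33) / ln(1.205/0.2559) = 0.3321 / 1.5494 = 0.2144
c = 33 / 0.2559^0.2144 = 33 / 0.7466 = 44.2
A = (52/44.2)^(1/0.2144) ⇒ ln A = ln(1.177)/0.2144 = 0.7584
A = e^0.7584 ≈ 2.135 km²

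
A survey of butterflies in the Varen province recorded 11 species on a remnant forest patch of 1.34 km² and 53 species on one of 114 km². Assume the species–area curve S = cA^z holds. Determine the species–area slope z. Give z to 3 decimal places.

0.354

Taking logs: ln S = ln c + z ln A, so z = (ln S₂ − ln S₁)/(ln A₂ − ln A₁).
z = ln(53/11) / ln(114/1.34) = ln(4.818) / ln(85.07) = 1.5724 / 4.4435 = 0.3539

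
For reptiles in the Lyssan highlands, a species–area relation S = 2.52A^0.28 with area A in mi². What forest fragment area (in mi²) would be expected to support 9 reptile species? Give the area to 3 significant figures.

9 = 2.52 × A^0.28  ⇒  A^0.28 = 9/2.52 = 3.571
ln A = ln(3.571) / 0.28 = 1.2730 / 0.28 = 4.5463
A = e^4.5463 ≈ 94.28 mi²

94.3 mi²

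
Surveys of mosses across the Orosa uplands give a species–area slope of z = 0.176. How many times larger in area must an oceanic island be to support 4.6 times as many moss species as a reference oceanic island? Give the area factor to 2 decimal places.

(A₂/A₁)^0.176 = 4.6, so A₂/A₁ = 4.6^(1/0.176) = 4.6^5.682
ln(A₂/A₁) = ln 4.6 / 0.176 = 1.5261 / 0.176 = 8.6708
A₂/A₁ = e^8.6708 ≈ 5830

5830.01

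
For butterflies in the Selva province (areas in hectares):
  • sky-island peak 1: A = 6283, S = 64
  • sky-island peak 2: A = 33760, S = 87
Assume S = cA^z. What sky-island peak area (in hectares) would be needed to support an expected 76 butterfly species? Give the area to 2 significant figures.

z = ln(87/64) / ln(33760/6283) = 0.3070 / 1.6814 = 0.1826
c = 64 / 6283^0.1826 = 64 / 4.938 = 12.96
A = (76/12.96)^(1/0.1826) ⇒ ln A = ln(5.864)/0.1826 = 9.6867
A = e^9.6867 ≈ 16103 hectares

16000 hectares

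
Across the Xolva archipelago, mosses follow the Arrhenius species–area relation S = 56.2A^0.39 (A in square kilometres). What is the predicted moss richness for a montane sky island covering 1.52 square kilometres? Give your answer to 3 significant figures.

66.2

S = 56.2 × 1.52^0.39
ln S = ln 56.2 + 0.39 × ln 1.52 = 4.0289 + 0.39 × 0.4187 = 4.1922
S = e^4.1922 ≈ 66.17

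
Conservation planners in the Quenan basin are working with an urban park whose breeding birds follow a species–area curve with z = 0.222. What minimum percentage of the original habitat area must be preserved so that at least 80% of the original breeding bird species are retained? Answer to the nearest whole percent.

37%

Need (A_new/A_old)^0.222 = 0.8, so A_new/A_old = 0.8^(1/0.222) = 0.8^4.505
ln(A_new/A_old) = ln 0.8 / 0.222 = -0.2231 / 0.222 = -1.0052
A_new/A_old = e^-1.0052 ≈ 0.366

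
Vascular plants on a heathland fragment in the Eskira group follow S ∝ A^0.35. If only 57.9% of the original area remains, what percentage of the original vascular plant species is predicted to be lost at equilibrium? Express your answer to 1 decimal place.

17.4%

S_new/S_old = (A_new/A_old)^z = 0.579^0.35
= exp(0.35 × ln 0.579) = exp(0.35 × -0.5465) = exp(-0.1913) ≈ 0.8259
Fraction lost = 1 − 0.8259 = 0.1741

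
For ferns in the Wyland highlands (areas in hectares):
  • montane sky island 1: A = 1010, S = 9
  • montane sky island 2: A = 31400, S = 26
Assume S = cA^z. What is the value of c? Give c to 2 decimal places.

z = ln(S₂/S₁) / ln(A₂/A₁) = ln(26/9) / ln(31400/1010) = 1.0609 / 3.4369 = 0.3087
c = S₁ / A₁^z = 9 / 1010^0.3087 = 9 / 8.46 = 1.064

1.06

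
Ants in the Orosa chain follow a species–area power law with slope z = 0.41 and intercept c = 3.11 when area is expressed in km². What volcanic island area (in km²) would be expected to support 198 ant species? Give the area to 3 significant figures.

198 = 3.11 × A^0.41  ⇒  A^0.41 = 198/3.11 = 63.67
ln A = ln(63.67) / 0.41 = 4.1536 / 0.41 = 10.1308
A = e^10.1308 ≈ 25105 km²

25100 km²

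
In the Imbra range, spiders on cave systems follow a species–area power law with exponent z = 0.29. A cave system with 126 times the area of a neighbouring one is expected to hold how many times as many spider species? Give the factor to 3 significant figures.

4.07

S₂/S₁ = (A₂/A₁)^z = 126^0.29
ln(S₂/S₁) = 0.29 × ln 126 = 0.29 × 4.8363 = 1.4025
S₂/S₁ = e^1.4025 ≈ 4.065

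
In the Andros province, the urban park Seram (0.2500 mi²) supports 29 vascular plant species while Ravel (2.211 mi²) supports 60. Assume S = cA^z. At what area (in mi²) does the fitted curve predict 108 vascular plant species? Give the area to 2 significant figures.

z = ln(60/29) / ln(2.211/0.25) = 0.7270 / 2.1797 = 0.3335
c = 29 / 0.25^0.3335 = 29 / 0.6298 = 46.05
A = (108/46.05)^(1/0.3335) ⇒ ln A = ln(2.345)/0.3335 = 2.5557
A = e^2.5557 ≈ 12.88 mi²

13 mi²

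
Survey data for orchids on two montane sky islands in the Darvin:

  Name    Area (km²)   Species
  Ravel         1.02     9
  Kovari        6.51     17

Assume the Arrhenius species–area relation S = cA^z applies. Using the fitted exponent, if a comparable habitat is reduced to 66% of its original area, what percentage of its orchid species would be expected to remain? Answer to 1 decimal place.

86.7%

z = ln(17/9) / ln(6.51/1.02) = 0.6360 / 1.8535 = 0.3431
S_new/S_old = (A_new/A_old)^z = 0.66^0.3431 = exp(0.3431 × -0.4155) = 0.8671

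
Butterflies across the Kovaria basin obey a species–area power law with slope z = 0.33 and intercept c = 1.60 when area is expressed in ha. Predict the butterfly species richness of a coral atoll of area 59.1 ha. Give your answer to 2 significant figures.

6.1

S = 1.6 × 59.1^0.33
ln S = ln 1.6 + 0.33 × ln 59.1 = 0.4700 + 0.33 × 4.0792 = 1.8161
S = e^1.8161 ≈ 6.148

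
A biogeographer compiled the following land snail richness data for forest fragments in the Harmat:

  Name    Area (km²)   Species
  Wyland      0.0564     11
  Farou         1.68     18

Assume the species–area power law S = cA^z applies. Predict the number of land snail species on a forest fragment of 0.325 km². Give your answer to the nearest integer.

14

z = ln(18/11) / ln(1.68/0.0564) = 0.4925 / 3.3941 = 0.1451
c = 11 / 0.0564^0.1451 = 11 / 0.6589 = 16.69
S₃ = 16.69 × 0.325^0.1451 = 16.69 × 0.8495 ≈ 14.18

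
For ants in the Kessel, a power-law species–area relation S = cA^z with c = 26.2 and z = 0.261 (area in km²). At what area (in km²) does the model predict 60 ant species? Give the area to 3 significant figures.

23.9 km²

60 = 26.2 × A^0.261  ⇒  A^0.261 = 60/26.2 = 2.29
ln A = ln(2.29) / 0.261 = 0.8286 / 0.261 = 3.1747
A = e^3.1747 ≈ 23.92 km²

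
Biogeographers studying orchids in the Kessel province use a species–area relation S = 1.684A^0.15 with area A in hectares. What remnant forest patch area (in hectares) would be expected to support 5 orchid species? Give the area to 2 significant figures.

1400 hectares

5 = 1.684 × A^0.15  ⇒  A^0.15 = 5/1.684 = 2.969
ln A = ln(2.969) / 0.15 = 1.0883 / 0.15 = 7.2551
A = e^7.2551 ≈ 1415 hectares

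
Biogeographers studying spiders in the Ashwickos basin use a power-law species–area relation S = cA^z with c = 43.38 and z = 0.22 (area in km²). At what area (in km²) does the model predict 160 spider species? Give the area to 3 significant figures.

377 km²

160 = 43.38 × A^0.22  ⇒  A^0.22 = 160/43.38 = 3.688
ln A = ln(3.688) / 0.22 = 1.3052 / 0.22 = 5.9326
A = e^5.9326 ≈ 377.1 km²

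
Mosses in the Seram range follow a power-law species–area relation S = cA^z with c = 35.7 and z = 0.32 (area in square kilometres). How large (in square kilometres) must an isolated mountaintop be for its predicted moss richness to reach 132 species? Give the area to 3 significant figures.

59.5 square kilometres

132 = 35.7 × A^0.32  ⇒  A^0.32 = 132/35.7 = 3.697
ln A = ln(3.697) / 0.32 = 1.3077 / 0.32 = 4.0864
A = e^4.0864 ≈ 59.53 square kilometres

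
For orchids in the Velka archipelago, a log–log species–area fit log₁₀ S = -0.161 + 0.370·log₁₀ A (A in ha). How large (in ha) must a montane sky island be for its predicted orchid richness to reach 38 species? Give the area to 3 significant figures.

38 = 0.6902 × A^0.37  ⇒  A^0.37 = 38/0.6902 = 55.05
ln A = ln(55.05) / 0.37 = 4.0083 / 0.37 = 10.8332
A = e^10.8332 ≈ 50678 ha

50700 ha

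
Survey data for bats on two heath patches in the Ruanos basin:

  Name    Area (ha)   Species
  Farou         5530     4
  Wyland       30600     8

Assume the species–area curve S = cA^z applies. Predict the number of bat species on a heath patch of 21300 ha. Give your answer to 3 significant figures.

6.91

z = ln(8/4) / ln(30600/5530) = 0.6931 / 1.7108 = 0.4052
c = 4 / 5530^0.4052 = 4 / 32.84 = 0.1218
S₃ = 0.1218 × 21300^0.4052 = 0.1218 × 56.71 ≈ 6.908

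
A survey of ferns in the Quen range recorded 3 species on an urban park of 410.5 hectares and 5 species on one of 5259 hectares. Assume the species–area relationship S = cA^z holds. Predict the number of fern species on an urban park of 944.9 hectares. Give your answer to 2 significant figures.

3.5

z = ln(5/3) / ln(5259/410.5) = 0.5108 / 2.5503 = 0.2003
c = 3 / 410.5^0.2003 = 3 / 3.338 = 0.8988
S₃ = 0.8988 × 944.9^0.2003 = 0.8988 × 3.944 ≈ 3.545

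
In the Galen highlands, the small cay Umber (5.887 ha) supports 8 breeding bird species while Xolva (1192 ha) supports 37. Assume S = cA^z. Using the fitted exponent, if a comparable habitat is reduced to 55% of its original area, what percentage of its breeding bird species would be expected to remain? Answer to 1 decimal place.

z = ln(37/8) / ln(1192/5.887) = 1.5315 / 5.3106 = 0.2884
S_new/S_old = (A_new/A_old)^z = 0.55^0.2884 = exp(0.2884 × -0.5978) = 0.8416

84.2%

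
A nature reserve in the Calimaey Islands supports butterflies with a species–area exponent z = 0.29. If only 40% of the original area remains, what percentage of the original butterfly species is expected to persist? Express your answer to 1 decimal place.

76.7%

S_new/S_old = (A_new/A_old)^z = 0.4^0.29
= exp(0.29 × ln 0.4) = exp(0.29 × -0.9163) = exp(-0.2657) ≈ 0.7667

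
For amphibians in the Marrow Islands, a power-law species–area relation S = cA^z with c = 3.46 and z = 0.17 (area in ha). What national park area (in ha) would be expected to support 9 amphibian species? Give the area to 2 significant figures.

280 ha

9 = 3.46 × A^0.17  ⇒  A^0.17 = 9/3.46 = 2.601
ln A = ln(2.601) / 0.17 = 0.9560 / 0.17 = 5.6233
A = e^5.6233 ≈ 276.8 ha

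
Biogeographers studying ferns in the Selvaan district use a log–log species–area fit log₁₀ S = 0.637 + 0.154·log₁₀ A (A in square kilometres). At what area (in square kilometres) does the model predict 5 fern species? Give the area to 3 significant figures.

5 = 4.335 × A^0.154  ⇒  A^0.154 = 5/4.335 = 1.153
ln A = ln(1.153) / 0.154 = 0.1427 / 0.154 = 0.9266
A = e^0.9266 ≈ 2.526 square kilometres

2.53 square kilometres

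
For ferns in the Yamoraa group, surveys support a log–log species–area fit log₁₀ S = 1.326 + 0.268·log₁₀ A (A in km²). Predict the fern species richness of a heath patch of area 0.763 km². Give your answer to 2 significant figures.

S = 21.18 × 0.763^0.268
ln S = ln 21.18 + 0.268 × ln 0.763 = 3.0532 + 0.268 × -0.2705 = 2.9807
S = e^2.9807 ≈ 19.7

20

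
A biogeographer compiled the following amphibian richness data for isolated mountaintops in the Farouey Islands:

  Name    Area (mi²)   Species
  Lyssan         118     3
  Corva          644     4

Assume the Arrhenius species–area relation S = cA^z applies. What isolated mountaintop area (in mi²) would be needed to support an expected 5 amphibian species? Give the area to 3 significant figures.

z = ln(4/3) / ln(644/118) = 0.2877 / 1.6970 = 0.1695
c = 3 / 118^0.1695 = 3 / 2.245 = 1.336
A = (5/1.336)^(1/0.1695) ⇒ ln A = ln(3.742)/0.1695 = 7.7840
A = e^7.7840 ≈ 2402 mi²

2400 mi²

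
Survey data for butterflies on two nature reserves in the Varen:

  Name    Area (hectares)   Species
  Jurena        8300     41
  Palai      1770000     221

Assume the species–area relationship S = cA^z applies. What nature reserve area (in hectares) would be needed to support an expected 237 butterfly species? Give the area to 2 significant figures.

2200000 hectares

z = ln(221/41) / ln(1770000/8300) = 1.6846 / 5.3625 = 0.3141
c = 41 / 8300^0.3141 = 41 / 17.03 = 2.408
A = (237/2.408)^(1/0.3141) ⇒ ln A = ln(98.43)/0.3141 = 14.6090
A = e^14.6090 ≈ 2211079 hectares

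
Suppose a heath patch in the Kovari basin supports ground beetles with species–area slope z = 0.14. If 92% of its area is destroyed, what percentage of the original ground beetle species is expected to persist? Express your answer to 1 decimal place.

S_new/S_old = (A_new/A_old)^z = 0.08^0.14
= exp(0.14 × ln 0.08) = exp(0.14 × -2.5257) = exp(-0.3536) ≈ 0.7022

70.2%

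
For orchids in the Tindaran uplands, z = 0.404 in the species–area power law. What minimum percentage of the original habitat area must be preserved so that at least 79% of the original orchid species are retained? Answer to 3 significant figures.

55.8%

Need (A_new/A_old)^0.404 = 0.79, so A_new/A_old = 0.79^(1/0.404) = 0.79^2.475
ln(A_new/A_old) = ln 0.79 / 0.404 = -0.2357 / 0.404 = -0.5835
A_new/A_old = e^-0.5835 ≈ 0.558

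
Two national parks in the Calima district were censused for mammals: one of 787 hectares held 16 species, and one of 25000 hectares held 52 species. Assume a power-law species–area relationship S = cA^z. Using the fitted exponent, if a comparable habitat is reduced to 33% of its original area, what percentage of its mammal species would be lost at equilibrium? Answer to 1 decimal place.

z = ln(52/16) / ln(25000/787) = 1.1787 / 3.4584 = 0.3408
S_new/S_old = (A_new/A_old)^z = 0.33^0.3408 = exp(0.3408 × -1.1087) = 0.6853
Fraction lost = 1 − 0.6853 = 0.3147

31.5%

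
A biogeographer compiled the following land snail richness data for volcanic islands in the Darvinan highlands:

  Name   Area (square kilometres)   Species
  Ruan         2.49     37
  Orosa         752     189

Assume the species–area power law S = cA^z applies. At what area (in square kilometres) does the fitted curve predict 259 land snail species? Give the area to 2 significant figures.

z = ln(189/37) / ln(752/2.49) = 1.6308 / 5.7105 = 0.2856
c = 37 / 2.49^0.2856 = 37 / 1.298 = 28.51
A = (259/28.51)^(1/0.2856) ⇒ ln A = ln(9.083)/0.2856 = 7.7260
A = e^7.7260 ≈ 2267 square kilometres

2300 square kilometres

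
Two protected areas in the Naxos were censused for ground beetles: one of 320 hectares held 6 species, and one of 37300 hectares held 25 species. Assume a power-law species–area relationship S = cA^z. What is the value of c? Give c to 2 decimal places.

z = ln(S₂/S₁) / ln(A₂/A₁) = ln(25/6) / ln(37300/320) = 1.4271 / 4.7584 = 0.2999
c = S₁ / A₁^z = 6 / 320^0.2999 = 6 / 5.641 = 1.064

1.06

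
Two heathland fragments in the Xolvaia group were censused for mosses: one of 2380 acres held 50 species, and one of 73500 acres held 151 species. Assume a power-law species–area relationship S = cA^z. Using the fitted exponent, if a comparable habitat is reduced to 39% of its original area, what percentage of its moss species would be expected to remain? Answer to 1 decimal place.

z = ln(151/50) / ln(73500/2380) = 1.1053 / 3.4302 = 0.3222
S_new/S_old = (A_new/A_old)^z = 0.39^0.3222 = exp(0.3222 × -0.9416) = 0.7383

73.8%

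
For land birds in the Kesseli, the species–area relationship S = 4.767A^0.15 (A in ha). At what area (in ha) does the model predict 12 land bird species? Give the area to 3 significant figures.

12 = 4.767 × A^0.15  ⇒  A^0.15 = 12/4.767 = 2.517
ln A = ln(2.517) / 0.15 = 0.9232 / 0.15 = 6.1546
A = e^6.1546 ≈ 470.9 ha

471 ha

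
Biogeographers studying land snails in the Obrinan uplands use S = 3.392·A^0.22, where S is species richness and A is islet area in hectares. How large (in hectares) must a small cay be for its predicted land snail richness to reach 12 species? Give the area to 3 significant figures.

12 = 3.392 × A^0.22  ⇒  A^0.22 = 12/3.392 = 3.538
ln A = ln(3.538) / 0.22 = 1.2635 / 0.22 = 5.7431
A = e^5.7431 ≈ 312 hectares

312 hectares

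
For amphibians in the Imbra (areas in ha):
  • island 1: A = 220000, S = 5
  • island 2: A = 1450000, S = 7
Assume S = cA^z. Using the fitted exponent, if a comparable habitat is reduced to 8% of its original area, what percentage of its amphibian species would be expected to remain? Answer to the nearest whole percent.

64%

z = ln(7/5) / ln(1450000/220000) = 0.3365 / 1.8857 = 0.1784
S_new/S_old = (A_new/A_old)^z = 0.08^0.1784 = exp(0.1784 × -2.5257) = 0.6372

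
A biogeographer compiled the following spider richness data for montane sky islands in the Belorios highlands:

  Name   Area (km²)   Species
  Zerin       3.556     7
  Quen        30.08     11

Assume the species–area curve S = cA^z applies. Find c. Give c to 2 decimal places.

5.35

z = ln(S₂/S₁) / ln(A₂/A₁) = ln(11/7) / ln(30.08/3.556) = 0.4520 / 2.1352 = 0.2117
c = S₁ / A₁^z = 7 / 3.556^0.2117 = 7 / 1.308 = 5.351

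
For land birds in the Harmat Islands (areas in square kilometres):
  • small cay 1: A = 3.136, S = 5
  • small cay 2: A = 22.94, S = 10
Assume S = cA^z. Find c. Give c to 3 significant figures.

z = ln(S₂/S₁) / ln(A₂/A₁) = ln(10/5) / ln(22.94/3.136) = 0.6931 / 1.9899 = 0.3483
c = S₁ / A₁^z = 5 / 3.136^0.3483 = 5 / 1.489 = 3.358

3.36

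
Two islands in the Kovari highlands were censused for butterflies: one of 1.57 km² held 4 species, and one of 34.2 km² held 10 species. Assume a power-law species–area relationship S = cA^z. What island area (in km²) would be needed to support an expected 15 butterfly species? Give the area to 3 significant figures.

134 km²

z = ln(10/4) / ln(34.2/1.57) = 0.9163 / 3.0812 = 0.2974
c = 4 / 1.57^0.2974 = 4 / 1.144 = 3.498
A = (15/3.498)^(1/0.2974) ⇒ ln A = ln(4.288)/0.2974 = 4.8957
A = e^4.8957 ≈ 133.7 km²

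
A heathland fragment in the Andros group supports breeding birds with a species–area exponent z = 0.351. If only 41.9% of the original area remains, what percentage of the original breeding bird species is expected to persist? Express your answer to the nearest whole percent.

S_new/S_old = (A_new/A_old)^z = 0.419^0.351
= exp(0.351 × ln 0.419) = exp(0.351 × -0.8699) = exp(-0.3053) ≈ 0.7369

74%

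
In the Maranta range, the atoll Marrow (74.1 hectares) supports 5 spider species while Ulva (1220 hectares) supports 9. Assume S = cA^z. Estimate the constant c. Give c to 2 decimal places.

z = ln(S₂/S₁) / ln(A₂/A₁) = ln(9/5) / ln(1220/74.1) = 0.5878 / 2.8012 = 0.2098
c = S₁ / A₁^z = 5 / 74.1^0.2098 = 5 / 2.468 = 2.026

2.03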